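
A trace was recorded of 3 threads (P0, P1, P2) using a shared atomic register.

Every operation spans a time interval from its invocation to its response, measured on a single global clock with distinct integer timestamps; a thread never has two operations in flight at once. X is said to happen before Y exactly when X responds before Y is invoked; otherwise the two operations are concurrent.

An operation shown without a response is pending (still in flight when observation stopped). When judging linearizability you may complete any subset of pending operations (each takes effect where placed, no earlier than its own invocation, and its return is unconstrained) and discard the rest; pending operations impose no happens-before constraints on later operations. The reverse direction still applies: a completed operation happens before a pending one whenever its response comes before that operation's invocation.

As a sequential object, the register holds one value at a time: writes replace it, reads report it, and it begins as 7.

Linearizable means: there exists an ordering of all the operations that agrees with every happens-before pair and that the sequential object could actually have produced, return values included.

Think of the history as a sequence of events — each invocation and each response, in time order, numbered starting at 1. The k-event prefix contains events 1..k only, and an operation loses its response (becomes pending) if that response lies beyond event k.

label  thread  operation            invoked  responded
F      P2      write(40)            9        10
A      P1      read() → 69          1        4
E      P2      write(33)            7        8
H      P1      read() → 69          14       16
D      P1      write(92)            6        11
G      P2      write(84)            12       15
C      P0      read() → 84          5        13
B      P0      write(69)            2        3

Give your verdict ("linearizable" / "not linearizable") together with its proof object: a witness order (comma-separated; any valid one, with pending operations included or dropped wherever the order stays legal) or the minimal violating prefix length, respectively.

prefix check: 1..15 passes, 1..16 fails once H's time-16 response joins
every one of the 54 real-time-consistent orders over 8 completed atomic register ops fails the sequential spec
e.g. A, B, C, D, E, F, G, H: illegal at step 1, since A read() → 69 cannot apply there
e.g. A, B, C, D, E, F, H, G: illegal at step 1, since A read() → 69 cannot apply there

not linearizable — minimal violating prefix: 16 events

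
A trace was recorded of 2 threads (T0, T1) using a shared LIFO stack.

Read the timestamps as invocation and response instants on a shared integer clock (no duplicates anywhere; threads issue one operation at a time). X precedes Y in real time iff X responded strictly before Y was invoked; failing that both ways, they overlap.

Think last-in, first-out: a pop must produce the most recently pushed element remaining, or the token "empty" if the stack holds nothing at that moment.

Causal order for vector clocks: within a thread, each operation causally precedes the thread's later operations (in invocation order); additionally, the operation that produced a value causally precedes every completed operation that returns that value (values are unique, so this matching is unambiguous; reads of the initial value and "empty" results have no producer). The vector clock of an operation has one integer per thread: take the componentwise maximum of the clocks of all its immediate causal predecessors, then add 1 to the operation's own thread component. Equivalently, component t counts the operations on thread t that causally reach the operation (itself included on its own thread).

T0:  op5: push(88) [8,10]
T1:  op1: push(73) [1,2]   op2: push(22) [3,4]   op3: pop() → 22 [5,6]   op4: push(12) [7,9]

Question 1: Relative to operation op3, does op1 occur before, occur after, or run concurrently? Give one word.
Answer: before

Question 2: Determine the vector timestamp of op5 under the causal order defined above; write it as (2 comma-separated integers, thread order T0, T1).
Answer: (1, 0)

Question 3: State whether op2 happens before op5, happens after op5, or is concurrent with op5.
Answer: before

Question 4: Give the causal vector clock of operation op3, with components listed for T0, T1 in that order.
Answer: (0, 3)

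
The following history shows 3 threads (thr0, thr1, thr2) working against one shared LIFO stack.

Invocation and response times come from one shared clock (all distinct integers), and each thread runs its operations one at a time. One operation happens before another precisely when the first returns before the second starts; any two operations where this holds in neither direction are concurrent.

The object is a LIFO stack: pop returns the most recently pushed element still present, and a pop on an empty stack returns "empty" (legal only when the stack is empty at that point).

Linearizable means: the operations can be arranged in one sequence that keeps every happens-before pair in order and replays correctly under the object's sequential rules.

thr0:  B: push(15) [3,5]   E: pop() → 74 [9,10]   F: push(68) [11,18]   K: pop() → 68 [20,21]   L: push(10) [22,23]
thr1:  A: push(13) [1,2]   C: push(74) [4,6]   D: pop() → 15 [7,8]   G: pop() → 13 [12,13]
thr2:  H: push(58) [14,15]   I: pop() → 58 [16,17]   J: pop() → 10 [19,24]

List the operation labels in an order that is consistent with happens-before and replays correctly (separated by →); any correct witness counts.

after step 1 (A push(13)): stack <13>
after step 2 (C push(74)): stack <13,74>
after step 3 (B push(15)): stack <13,74,15>
after step 4 (D pop() → 15): stack <13,74>
after step 5 (E pop() → 74): stack <13>
after step 6 (G pop() → 13): stack <>
after step 7 (F push(68)): stack <68>
after step 8 (H push(58)): stack <68,58>
after step 9 (I pop() → 58): stack <68>
after step 10 (K pop() → 68): stack <>
after step 11 (L push(10)): stack <10>
after step 12 (J pop() → 10): stack <>

A → C → B → D → E → G → F → H → I → K → L → J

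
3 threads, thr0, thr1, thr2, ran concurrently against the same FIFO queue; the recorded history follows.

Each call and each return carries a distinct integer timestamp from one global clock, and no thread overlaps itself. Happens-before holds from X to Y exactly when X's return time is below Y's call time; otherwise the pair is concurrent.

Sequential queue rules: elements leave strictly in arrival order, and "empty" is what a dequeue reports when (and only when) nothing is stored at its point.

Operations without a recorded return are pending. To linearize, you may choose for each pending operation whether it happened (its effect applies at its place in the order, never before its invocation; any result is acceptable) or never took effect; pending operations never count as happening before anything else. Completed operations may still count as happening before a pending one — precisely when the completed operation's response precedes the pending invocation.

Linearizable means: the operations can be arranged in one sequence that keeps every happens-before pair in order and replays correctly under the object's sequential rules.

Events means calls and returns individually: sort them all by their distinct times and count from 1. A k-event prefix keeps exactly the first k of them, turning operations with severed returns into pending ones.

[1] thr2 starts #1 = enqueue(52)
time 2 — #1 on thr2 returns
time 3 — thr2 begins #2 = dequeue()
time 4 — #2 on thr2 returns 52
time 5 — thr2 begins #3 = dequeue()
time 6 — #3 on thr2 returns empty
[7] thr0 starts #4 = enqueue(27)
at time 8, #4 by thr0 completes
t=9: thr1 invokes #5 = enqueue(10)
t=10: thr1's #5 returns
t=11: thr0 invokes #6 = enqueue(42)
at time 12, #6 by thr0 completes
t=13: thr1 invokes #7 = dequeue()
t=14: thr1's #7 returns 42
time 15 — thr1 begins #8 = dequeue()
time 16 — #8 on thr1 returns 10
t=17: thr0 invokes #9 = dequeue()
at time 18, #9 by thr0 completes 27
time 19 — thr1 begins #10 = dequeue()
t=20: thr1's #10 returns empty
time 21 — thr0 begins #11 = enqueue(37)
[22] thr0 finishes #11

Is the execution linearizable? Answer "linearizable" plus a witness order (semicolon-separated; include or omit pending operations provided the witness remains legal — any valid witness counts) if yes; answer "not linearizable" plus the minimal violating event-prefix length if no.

not linearizable — minimal violating prefix: 14 events

prefix check: 1..13 passes, 1..14 fails once #7's time-14 response joins
a single order respects real time; the 7 completed FIFO queue operations fail replay along it
e.g. #1, #2, #3, #4, #5, #6, #7: illegal at step 7, since #7 dequeue() → 42 cannot apply there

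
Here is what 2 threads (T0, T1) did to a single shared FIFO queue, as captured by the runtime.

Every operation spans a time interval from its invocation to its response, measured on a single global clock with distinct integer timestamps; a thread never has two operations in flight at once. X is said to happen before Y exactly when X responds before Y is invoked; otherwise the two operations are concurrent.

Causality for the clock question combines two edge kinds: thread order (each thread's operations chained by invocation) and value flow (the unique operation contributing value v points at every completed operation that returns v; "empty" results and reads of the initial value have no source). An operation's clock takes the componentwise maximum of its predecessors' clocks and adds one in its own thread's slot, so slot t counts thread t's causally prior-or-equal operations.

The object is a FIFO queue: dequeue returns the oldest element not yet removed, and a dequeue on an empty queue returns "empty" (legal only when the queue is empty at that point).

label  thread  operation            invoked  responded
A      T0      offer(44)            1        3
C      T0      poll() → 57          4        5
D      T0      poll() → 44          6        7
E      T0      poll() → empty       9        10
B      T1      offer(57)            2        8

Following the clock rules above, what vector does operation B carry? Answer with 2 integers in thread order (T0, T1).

VC(B, invoked at 2): no causal predecessors; +1 on T1 → (0, 1)
VC(A, invoked at 1): no causal predecessors; +1 on T0 → (1, 0)
invoked at 4, C merges VC(A)=(1, 0), VC(B)=(0, 1) and bumps T0's slot → (2, 1)
invoked at 6, D merges VC(A)=(1, 0), VC(C)=(2, 1) and bumps T0's slot → (3, 1)
invoked at 9, E merges VC(D)=(3, 1) and bumps T0's slot → (4, 1)
target: VC(B) = (0, 1)

(0, 1)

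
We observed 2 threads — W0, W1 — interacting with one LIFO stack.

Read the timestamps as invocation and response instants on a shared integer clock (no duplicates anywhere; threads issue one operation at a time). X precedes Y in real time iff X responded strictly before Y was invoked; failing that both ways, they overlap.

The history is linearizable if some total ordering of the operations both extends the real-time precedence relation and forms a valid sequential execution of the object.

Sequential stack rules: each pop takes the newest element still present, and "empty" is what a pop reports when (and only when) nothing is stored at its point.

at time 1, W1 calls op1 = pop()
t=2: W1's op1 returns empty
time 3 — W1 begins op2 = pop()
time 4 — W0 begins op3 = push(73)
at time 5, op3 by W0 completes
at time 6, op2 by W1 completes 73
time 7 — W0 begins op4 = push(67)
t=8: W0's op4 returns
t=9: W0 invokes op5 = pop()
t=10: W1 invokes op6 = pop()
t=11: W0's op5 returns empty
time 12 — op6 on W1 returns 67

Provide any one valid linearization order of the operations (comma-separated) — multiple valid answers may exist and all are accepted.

op1, op3, op2, op4, op6, op5

after step 1 (op1 pop() → empty): stack <>
after step 2 (op3 push(73)): stack <73>
after step 3 (op2 pop() → 73): stack <>
after step 4 (op4 push(67)): stack <67>
after step 5 (op6 pop() → 67): stack <>
after step 6 (op5 pop() → empty): stack <>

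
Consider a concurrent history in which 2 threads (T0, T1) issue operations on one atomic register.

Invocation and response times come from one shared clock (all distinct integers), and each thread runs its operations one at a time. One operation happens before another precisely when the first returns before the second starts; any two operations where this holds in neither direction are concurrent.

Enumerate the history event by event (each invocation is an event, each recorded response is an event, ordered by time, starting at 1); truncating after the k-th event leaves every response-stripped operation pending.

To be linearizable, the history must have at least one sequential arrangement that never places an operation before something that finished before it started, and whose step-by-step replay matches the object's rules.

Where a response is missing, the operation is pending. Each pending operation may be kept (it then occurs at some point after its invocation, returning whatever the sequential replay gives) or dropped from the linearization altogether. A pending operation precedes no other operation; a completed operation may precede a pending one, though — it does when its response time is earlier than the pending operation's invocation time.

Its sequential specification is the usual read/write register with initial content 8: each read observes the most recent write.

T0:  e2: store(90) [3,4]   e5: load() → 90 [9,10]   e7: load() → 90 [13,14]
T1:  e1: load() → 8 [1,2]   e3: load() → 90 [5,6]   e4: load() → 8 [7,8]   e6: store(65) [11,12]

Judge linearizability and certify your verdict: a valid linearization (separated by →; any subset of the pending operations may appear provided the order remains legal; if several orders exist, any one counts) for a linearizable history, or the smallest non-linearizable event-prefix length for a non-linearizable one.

events 1..7 are fine; event 8 — the response of e4 at time 8 — makes the prefix non-linearizable
exactly one order of the 4 completed ops respects real time; the atomic register replay fails
one such order, e1, e2, e3, e4, breaks at step 4 where e4 load() → 8 is illegal

not linearizable — minimal violating prefix: 8 events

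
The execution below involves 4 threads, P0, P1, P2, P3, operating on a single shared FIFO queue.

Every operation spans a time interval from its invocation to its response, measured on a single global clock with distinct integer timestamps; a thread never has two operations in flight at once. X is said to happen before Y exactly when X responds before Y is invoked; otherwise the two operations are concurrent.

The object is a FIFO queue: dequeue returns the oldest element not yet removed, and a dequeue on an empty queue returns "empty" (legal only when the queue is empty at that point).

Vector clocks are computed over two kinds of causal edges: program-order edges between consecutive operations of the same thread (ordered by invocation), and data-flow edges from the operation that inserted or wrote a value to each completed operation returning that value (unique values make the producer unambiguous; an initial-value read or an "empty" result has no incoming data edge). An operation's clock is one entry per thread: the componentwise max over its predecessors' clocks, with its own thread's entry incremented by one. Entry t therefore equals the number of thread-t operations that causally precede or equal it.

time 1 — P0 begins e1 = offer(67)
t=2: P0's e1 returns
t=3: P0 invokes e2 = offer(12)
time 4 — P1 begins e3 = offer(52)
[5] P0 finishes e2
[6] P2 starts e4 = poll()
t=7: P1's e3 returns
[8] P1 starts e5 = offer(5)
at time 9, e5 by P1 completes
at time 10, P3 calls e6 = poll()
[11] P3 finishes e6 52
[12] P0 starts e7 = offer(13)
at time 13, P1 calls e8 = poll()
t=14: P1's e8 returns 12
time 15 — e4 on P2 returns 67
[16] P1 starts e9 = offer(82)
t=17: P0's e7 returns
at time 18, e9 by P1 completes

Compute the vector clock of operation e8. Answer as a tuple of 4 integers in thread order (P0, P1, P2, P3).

VC(e3, invoked at 4): no causal predecessors; +1 on P1 → (0, 1, 0, 0)
VC(e1, invoked at 1): no causal predecessors; +1 on P0 → (1, 0, 0, 0)
e6, invoked 10, takes VC(e3)=(0, 1, 0, 0) under max, adds 1 for P3 → (0, 1, 0, 1)
e5, invoked 8, takes VC(e3)=(0, 1, 0, 0) under max, adds 1 for P1 → (0, 2, 0, 0)
e4, invoked 6, takes VC(e1)=(1, 0, 0, 0) under max, adds 1 for P2 → (1, 0, 1, 0)
e2, invoked 3, takes VC(e1)=(1, 0, 0, 0) under max, adds 1 for P0 → (2, 0, 0, 0)
e7, invoked 12, takes VC(e2)=(2, 0, 0, 0) under max, adds 1 for P0 → (3, 0, 0, 0)
e8, invoked 13, takes VC(e2)=(2, 0, 0, 0), VC(e5)=(0, 2, 0, 0) under max, adds 1 for P1 → (2, 3, 0, 0)
e9, invoked 16, takes VC(e8)=(2, 3, 0, 0) under max, adds 1 for P1 → (2, 4, 0, 0)
target: VC(e8) = (2, 3, 0, 0)

(2, 3, 0, 0)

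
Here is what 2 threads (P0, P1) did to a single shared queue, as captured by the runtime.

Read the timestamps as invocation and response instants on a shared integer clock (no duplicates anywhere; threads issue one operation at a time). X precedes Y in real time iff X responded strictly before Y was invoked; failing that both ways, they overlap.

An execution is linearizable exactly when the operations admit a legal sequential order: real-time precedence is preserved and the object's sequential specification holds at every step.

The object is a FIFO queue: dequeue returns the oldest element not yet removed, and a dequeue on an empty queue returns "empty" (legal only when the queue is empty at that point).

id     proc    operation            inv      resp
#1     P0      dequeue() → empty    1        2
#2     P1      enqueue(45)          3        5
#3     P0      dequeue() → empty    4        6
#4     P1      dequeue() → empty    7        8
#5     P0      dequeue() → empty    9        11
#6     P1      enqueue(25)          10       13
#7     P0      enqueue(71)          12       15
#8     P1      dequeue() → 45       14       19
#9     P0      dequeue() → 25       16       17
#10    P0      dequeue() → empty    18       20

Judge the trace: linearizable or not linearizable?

not linearizable

cut after 7 events: linearizable; cut after 8 events (#4 responds, time 8): not linearizable
checked exhaustively: 2 real-time-consistent orders of 4 completed operations, zero legal queue replays
take #1, #2, #3, #4: step 3 already fails, because #3 dequeue() → empty cannot occur there
take #1, #3, #2, #4: step 4 already fails, because #4 dequeue() → empty cannot occur there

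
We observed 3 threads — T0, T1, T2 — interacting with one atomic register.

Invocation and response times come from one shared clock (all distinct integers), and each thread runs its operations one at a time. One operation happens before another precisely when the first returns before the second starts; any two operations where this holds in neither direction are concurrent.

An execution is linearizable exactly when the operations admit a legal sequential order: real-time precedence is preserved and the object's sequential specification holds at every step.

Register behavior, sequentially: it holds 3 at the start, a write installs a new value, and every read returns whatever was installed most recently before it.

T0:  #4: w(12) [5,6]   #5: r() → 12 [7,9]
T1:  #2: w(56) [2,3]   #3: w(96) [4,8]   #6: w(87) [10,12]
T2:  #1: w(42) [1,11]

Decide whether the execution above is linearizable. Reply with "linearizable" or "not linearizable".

a witness: #1, #2, #3, #4, #5, #6
step 1: #1 w(42) — value 42
step 2: #2 w(56) — value 56
step 3: #3 w(96) — value 96
step 4: #4 w(12) — value 12
step 5: #5 r() → 12 — value 12
step 6: #6 w(87) — value 87

linearizable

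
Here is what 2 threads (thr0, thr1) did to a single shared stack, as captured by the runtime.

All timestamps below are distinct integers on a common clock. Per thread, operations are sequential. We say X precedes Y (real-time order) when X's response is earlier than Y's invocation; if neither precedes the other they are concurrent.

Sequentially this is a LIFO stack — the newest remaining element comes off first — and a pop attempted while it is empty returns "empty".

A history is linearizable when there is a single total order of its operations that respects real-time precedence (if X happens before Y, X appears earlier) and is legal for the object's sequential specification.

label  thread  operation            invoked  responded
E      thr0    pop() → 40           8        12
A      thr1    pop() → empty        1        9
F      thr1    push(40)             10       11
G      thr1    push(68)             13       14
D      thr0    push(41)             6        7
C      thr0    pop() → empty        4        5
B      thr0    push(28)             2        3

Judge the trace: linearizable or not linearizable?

not linearizable

prefix check: 1..8 passes, 1..9 fails once A's time-9 response joins
the 4 completed operations admit 4 real-time orders; each fails the stack replay
no escape via the 1 pending operation (E): every completion choice fails
e.g. A, B, C, D (pending dropped): illegal at step 3, since C pop() → empty cannot apply there
e.g. B, A, C, D (pending dropped): illegal at step 2, since A pop() → empty cannot apply there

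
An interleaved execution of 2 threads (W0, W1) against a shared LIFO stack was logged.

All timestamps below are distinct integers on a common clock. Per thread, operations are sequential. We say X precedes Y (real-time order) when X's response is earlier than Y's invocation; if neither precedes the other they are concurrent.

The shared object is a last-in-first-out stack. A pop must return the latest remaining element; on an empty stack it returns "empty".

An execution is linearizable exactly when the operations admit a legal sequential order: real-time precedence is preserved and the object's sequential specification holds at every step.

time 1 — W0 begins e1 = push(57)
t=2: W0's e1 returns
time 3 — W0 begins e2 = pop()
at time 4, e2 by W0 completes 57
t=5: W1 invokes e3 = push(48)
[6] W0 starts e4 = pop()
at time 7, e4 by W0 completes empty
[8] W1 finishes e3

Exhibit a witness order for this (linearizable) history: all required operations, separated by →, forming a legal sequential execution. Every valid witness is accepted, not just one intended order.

after step 1 (e1 push(57)): stack <57>
after step 2 (e2 pop() → 57): stack <>
after step 3 (e4 pop() → empty): stack <>
after step 4 (e3 push(48)): stack <48>

e1 → e2 → e4 → e3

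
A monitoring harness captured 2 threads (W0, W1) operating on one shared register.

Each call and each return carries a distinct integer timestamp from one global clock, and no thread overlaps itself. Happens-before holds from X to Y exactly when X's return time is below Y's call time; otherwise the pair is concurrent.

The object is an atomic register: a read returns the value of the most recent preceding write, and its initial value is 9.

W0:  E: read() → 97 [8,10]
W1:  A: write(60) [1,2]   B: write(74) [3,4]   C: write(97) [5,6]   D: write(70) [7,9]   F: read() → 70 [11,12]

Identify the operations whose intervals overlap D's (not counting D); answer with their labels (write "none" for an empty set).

D runs from 7 to 9; window-overlapping ops are concurrent
A [1,2]: before
B [3,4]: before
C [5,6]: before
E [8,10]: concurrent
F [11,12]: after

E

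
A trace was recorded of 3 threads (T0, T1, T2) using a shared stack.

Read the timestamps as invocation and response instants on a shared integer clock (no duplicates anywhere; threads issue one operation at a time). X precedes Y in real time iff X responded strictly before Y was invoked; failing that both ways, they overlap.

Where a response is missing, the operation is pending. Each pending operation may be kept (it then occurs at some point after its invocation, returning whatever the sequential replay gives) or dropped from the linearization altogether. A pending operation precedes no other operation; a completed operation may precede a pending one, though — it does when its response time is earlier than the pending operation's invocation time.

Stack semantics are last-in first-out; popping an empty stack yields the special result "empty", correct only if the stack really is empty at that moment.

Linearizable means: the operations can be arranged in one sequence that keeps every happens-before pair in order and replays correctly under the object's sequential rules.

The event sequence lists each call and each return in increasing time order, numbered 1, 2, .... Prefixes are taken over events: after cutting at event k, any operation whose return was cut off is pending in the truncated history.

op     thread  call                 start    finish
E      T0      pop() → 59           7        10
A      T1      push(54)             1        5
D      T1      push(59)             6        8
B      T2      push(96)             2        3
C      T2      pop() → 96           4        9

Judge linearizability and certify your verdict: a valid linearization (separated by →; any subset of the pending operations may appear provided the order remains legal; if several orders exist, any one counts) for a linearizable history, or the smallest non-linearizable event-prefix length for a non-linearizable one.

linearizable — witness: A → B → C → D → E

step 1: A push(54) — stack <54>
step 2: B push(96) — stack <54,96>
step 3: C pop() → 96 — stack <54>
step 4: D push(59) — stack <54,59>
step 5: E pop() → 59 — stack <54>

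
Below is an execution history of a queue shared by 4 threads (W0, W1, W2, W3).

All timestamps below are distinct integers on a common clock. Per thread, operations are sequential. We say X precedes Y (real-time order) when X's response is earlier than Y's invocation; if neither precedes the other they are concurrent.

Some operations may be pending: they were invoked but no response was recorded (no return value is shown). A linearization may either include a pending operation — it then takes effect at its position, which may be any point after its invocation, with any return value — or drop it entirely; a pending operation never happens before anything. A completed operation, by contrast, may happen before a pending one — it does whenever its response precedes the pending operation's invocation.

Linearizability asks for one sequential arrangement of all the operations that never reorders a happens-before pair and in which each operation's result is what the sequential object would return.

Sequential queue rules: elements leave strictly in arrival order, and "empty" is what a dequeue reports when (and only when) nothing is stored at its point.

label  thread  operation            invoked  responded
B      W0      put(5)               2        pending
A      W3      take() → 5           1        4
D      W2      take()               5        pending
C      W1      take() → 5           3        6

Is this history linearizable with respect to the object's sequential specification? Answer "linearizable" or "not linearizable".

not linearizable

already the first 6 events (up to C's response at time 6) admit no linearization; the first 5 still do
real-time-consistent orders of the 2 completed operations: 2 — all fail the queue replay
include/drop combinations of the 2 pending operations (B, D) were all tried; none helps
e.g. A, C (pending dropped): illegal at step 1, since A take() → 5 cannot apply there
e.g. C, A (pending dropped): illegal at step 1, since C take() → 5 cannot apply there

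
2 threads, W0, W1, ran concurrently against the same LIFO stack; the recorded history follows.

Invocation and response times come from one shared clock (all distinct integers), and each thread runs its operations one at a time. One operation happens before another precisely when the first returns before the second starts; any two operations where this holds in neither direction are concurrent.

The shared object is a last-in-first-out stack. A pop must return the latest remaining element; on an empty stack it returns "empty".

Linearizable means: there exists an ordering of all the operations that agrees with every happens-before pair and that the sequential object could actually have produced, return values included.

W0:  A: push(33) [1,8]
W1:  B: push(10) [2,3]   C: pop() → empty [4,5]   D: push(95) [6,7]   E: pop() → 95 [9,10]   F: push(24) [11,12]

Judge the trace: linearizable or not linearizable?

not linearizable

prefix check: 1..4 passes, 1..5 fails once C's time-5 response joins
exhaustive check: the 2 completed LIFO stack ops admit one real-time order; illegal
no completion choice of the 1 pending operation (A) rescues it — every subset was tried
for example B, C (pending dropped) fails at step 2: C pop() → empty is not legal there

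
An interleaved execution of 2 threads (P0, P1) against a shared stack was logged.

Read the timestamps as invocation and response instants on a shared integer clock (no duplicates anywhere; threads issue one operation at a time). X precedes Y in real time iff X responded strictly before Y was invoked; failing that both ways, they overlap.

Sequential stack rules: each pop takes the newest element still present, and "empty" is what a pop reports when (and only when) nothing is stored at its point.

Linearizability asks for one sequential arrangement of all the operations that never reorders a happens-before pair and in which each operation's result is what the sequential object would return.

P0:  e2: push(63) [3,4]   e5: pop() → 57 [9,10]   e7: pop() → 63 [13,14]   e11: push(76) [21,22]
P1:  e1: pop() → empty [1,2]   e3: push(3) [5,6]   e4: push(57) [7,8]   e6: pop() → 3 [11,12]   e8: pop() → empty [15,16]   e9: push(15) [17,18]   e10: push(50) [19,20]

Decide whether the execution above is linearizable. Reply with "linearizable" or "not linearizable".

one valid linearization: e1, e2, e3, e4, e5, e6, e7, e8, e9, e10, e11
step 1: e1 pop() → empty — stack <>
step 2: e2 push(63) — stack <63>
step 3: e3 push(3) — stack <63,3>
step 4: e4 push(57) — stack <63,3,57>
step 5: e5 pop() → 57 — stack <63,3>
step 6: e6 pop() → 3 — stack <63>
step 7: e7 pop() → 63 — stack <>
step 8: e8 pop() → empty — stack <>
step 9: e9 push(15) — stack <15>
step 10: e10 push(50) — stack <15,50>
step 11: e11 push(76) — stack <15,50,76>

linearizable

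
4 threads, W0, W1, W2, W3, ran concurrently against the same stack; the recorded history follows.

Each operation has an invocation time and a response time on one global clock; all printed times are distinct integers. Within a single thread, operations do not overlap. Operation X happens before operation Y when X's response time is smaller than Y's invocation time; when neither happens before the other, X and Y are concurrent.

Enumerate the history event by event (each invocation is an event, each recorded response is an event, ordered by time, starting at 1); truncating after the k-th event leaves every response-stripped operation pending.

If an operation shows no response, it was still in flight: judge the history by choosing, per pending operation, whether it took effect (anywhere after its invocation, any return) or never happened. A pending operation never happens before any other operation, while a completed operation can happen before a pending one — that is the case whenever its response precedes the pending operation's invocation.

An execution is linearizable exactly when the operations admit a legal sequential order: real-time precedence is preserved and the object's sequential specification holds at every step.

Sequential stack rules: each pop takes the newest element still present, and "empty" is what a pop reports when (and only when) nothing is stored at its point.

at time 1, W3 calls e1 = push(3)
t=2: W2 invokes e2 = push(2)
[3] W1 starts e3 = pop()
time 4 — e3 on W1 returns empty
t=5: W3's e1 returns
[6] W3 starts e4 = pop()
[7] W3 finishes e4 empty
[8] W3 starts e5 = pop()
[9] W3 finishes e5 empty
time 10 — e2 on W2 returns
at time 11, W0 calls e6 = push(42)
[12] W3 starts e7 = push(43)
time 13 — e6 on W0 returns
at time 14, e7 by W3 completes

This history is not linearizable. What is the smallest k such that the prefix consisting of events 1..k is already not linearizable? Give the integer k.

7

a valid linearization of events 1..6 exists, for instance e3, e1:
after step 1 (e3 pop() → empty): stack <>
after step 2 (e1 push(3)): stack <3>
with event 7 included (e4 responding at time 7), all real-time-consistent orders fail
completion choices over the 1 pending operation (e2) were checked; none helps
sample order e1, e3, e4 (pending dropped) stalls at step 2 — e3 pop() → empty has no legal effect
sample order e3, e1, e4 (pending dropped) stalls at step 3 — e4 pop() → empty has no legal effect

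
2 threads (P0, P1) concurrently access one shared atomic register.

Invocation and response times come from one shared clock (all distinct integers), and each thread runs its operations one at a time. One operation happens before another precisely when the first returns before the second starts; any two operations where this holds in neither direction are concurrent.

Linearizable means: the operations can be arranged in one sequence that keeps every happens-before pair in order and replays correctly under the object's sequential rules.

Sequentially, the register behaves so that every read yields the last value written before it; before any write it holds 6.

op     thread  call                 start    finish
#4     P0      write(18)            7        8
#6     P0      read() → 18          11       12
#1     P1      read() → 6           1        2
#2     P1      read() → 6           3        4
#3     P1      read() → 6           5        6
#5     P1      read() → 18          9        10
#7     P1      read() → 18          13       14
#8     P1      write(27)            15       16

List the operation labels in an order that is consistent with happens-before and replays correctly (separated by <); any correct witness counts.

step 1: #1 read() → 6 — value 6
step 2: #2 read() → 6 — value 6
step 3: #3 read() → 6 — value 6
step 4: #4 write(18) — value 18
step 5: #5 read() → 18 — value 18
step 6: #6 read() → 18 — value 18
step 7: #7 read() → 18 — value 18
step 8: #8 write(27) — value 27

#1 < #2 < #3 < #4 < #5 < #6 < #7 < #8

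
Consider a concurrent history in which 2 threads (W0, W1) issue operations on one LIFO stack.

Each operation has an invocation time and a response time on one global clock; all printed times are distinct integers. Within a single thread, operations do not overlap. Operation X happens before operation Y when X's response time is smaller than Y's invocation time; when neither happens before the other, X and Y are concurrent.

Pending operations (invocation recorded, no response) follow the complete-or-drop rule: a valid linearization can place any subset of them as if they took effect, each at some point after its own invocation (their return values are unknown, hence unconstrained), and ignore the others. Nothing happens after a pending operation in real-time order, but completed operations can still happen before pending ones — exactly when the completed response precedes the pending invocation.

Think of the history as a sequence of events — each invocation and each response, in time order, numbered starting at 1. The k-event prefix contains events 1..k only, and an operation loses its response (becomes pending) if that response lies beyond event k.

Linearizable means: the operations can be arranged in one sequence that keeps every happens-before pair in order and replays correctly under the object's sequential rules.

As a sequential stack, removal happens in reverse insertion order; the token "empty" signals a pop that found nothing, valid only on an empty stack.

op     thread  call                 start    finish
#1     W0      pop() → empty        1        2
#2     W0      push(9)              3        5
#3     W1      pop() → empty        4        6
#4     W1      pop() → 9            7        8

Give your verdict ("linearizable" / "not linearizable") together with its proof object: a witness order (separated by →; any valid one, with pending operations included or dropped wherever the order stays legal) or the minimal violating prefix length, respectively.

after step 1 (#1 pop() → empty): stack <>
after step 2 (#3 pop() → empty): stack <>
after step 3 (#2 push(9)): stack <9>
after step 4 (#4 pop() → 9): stack <>

linearizable — witness: #1 → #3 → #2 → #4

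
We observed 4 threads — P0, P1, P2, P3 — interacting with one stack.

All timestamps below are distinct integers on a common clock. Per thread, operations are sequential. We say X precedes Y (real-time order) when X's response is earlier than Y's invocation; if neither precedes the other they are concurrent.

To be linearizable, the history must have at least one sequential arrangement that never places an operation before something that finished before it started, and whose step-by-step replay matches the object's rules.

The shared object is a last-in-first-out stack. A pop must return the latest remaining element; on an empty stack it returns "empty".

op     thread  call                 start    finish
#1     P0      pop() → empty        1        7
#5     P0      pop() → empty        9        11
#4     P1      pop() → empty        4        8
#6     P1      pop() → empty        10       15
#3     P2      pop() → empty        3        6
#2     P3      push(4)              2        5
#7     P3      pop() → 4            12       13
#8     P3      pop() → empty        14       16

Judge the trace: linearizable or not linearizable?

already the first 13 events (up to #7's response at time 13) admit no linearization; the first 12 still do
all 24 real-time-respecting orders fail — 6 completed stack operations, no legal replay
every completion of the 1 pending operation (#6) was checked; none linearizes
one such order, #1, #2, #3, #4, #5, #7 (pending dropped), breaks at step 3 where #3 pop() → empty is illegal
one such order, #1, #2, #4, #3, #5, #7 (pending dropped), breaks at step 3 where #4 pop() → empty is illegal

not linearizable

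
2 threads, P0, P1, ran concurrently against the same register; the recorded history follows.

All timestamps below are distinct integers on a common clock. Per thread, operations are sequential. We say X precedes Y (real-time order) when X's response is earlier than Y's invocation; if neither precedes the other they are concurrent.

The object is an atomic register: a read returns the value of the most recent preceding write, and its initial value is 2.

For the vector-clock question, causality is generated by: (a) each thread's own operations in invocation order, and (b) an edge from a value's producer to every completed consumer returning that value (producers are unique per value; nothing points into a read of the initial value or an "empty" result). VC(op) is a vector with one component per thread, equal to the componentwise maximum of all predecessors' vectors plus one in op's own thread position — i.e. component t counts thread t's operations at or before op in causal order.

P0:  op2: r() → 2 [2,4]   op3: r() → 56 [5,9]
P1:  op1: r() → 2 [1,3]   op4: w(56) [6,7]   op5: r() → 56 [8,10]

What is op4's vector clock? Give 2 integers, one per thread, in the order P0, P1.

no predecessors for op1 (invoked 1): P1 increments from zero → (0, 1)
no predecessors for op2 (invoked 2): P0 increments from zero → (1, 0)
merge at op4 (invoked 6): VC(op1)=(0, 1), own-thread bump on P1 → (0, 2)
merge at op5 (invoked 8): VC(op4)=(0, 2), own-thread bump on P1 → (0, 3)
merge at op3 (invoked 5): VC(op2)=(1, 0), VC(op4)=(0, 2), own-thread bump on P0 → (2, 2)
target: VC(op4) = (0, 2)

(0, 2)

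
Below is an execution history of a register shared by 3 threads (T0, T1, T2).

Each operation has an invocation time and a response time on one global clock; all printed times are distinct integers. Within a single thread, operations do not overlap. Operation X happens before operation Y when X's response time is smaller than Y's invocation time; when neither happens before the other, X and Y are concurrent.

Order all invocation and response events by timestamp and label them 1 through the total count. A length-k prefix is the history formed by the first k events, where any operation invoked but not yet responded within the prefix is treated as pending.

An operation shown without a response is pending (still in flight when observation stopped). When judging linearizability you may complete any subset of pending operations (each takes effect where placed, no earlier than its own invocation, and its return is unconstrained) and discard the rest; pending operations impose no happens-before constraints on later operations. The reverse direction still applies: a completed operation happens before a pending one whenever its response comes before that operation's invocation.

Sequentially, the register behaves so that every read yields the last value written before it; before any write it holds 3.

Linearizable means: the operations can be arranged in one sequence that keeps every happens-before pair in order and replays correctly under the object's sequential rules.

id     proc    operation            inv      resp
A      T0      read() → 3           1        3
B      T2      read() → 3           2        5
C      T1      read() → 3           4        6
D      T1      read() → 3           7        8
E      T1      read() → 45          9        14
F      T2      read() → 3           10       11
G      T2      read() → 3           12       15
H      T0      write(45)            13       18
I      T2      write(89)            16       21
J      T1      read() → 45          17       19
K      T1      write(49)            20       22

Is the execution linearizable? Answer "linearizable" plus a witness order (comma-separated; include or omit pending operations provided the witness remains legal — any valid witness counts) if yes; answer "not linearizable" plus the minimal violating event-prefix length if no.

after step 1 (A read() → 3): value 3
after step 2 (B read() → 3): value 3
after step 3 (C read() → 3): value 3
after step 4 (D read() → 3): value 3
after step 5 (F read() → 3): value 3
after step 6 (G read() → 3): value 3
after step 7 (H write(45)): value 45
after step 8 (E read() → 45): value 45
after step 9 (J read() → 45): value 45
after step 10 (I write(89)): value 89
after step 11 (K write(49)): value 49

linearizable — witness: A, B, C, D, F, G, H, E, J, I, K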